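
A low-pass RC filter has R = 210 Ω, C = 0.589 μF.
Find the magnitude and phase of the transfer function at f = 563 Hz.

Step 1 — Angular frequency: ω = 2π·563 = 3537 rad/s.
Step 2 — Transfer function: H(jω) = 1/(1 + jωRC).
Step 3 — Denominator: 1 + jωRC = 1 + j·3537·210·5.89e-07 = 1 + j0.4375.
Step 4 — H = 0.8393 - j0.3672.
Step 5 — Magnitude: |H| = 0.9161 (-0.8 dB); phase: φ = -23.6°.

|H| = 0.9161 (-0.8 dB), φ = -23.6°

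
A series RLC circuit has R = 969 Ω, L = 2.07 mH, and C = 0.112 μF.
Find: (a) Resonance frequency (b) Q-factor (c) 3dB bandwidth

Step 1 — Resonance: ω₀ = 1/√(LC) = 1/√(0.00207·1.12e-07) = 6.568e+04 rad/s.
Step 2 — f₀ = ω₀/(2π) = 1.045e+04 Hz.
Step 3 — Series Q: Q = ω₀L/R = 6.568e+04·0.00207/969 = 0.1403.
Step 4 — Bandwidth: Δω = ω₀/Q = 4.681e+05 rad/s; BW = Δω/(2π) = 7.45e+04 Hz.

(a) f₀ = 1.045e+04 Hz  (b) Q = 0.1403  (c) BW = 7.45e+04 Hz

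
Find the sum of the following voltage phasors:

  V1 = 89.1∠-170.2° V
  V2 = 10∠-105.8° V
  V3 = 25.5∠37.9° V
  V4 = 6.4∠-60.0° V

Step 1 — Convert each phasor to rectangular form:
  V1 = 89.1·(cos(-170.2°) + j·sin(-170.2°)) = -87.8 - j15.17 V
  V2 = 10·(cos(-105.8°) + j·sin(-105.8°)) = -2.723 - j9.622 V
  V3 = 25.5·(cos(37.9°) + j·sin(37.9°)) = 20.12 + j15.66 V
  V4 = 6.4·(cos(-60.0°) + j·sin(-60.0°)) = 3.2 - j5.543 V
Step 2 — Sum components: V_total = -67.2 - j14.67 V.
Step 3 — Convert to polar: |V_total| = 68.78 V, ∠V_total = -167.7°.

V_total = 68.78∠-167.7° V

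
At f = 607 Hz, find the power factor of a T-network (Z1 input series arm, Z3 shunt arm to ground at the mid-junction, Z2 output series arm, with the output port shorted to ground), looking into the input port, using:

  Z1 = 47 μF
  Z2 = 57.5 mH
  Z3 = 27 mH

Step 1 — Angular frequency: ω = 2π·f = 2π·607 = 3814 rad/s.
Step 2 — Component impedances:
  Z1: Z = 1/(jωC) = -j/(ω·C) = 0 - j5.579 Ω
  Z2: Z = jωL = j·3814·0.0575 = 0 + j219.3 Ω
  Z3: Z = jωL = j·3814·0.027 = 0 + j103 Ω
Step 3 — With the output port shorted to ground, the output series arm Z2 runs from the junction to ground; the shunt arm Z3 also runs from the junction to ground. They appear in parallel: Z3 || Z2 = 0 + j70.07 Ω.
Step 4 — Series with input arm Z1: Z_in = Z1 + (Z3 || Z2) = 0 + j64.49 Ω = 64.49∠90.0° Ω.
Step 5 — Power factor: PF = cos(φ) = Re(Z)/|Z| = 0/64.49 = 0.
Step 6 — Type: Im(Z) = 64.49 ⇒ lagging (phase φ = 90.0°).

PF = 0 (lagging, φ = 90.0°)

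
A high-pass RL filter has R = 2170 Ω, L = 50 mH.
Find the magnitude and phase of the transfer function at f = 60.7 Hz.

Step 1 — Angular frequency: ω = 2π·60.7 = 381.4 rad/s.
Step 2 — Transfer function: H(jω) = jωL/(R + jωL).
Step 3 — Numerator jωL = j·19.07; denominator R + jωL = 2170 + j19.07.
Step 4 — H = 7.722e-05 + j0.008787.
Step 5 — Magnitude: |H| = 0.008787 (-41.1 dB); phase: φ = 89.5°.

|H| = 0.008787 (-41.1 dB), φ = 89.5°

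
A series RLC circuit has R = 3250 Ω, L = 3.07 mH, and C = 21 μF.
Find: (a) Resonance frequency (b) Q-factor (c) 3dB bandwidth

Step 1 — Resonance condition Im(Z)=0 gives ω₀ = 1/√(LC).
Step 2 — ω₀ = 1/√(0.00307·2.1e-05) = 3938 rad/s.
Step 3 — f₀ = ω₀/(2π) = 626.8 Hz.
Step 4 — Series Q: Q = ω₀L/R = 3938·0.00307/3250 = 0.00372.
Step 5 — 3dB bandwidth: Δω = ω₀/Q = 1.059e+06 rad/s; BW = Δω/(2π) = 1.685e+05 Hz.

(a) f₀ = 626.8 Hz  (b) Q = 0.00372  (c) BW = 1.685e+05 Hz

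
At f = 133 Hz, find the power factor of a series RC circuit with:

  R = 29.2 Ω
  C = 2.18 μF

Step 1 — Angular frequency: ω = 2π·f = 2π·133 = 835.7 rad/s.
Step 2 — Component impedances:
  R: Z = R = 29.2 Ω
  C: Z = 1/(jωC) = -j/(ω·C) = 0 - j548.9 Ω
Step 3 — Series combination: Z_total = R + C = 29.2 - j548.9 Ω = 549.7∠-87.0° Ω.
Step 4 — Power factor: PF = cos(φ) = Re(Z)/|Z| = 29.2/549.7 = 0.05312.
Step 5 — Type: Im(Z) = -548.9 ⇒ leading (phase φ = -87.0°).

PF = 0.05312 (leading, φ = -87.0°)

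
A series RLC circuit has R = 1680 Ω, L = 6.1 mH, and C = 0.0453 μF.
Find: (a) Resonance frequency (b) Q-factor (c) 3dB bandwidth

Step 1 — Resonance condition Im(Z)=0 gives ω₀ = 1/√(LC).
Step 2 — ω₀ = 1/√(0.0061·4.53e-08) = 6.016e+04 rad/s.
Step 3 — f₀ = ω₀/(2π) = 9574 Hz.
Step 4 — Series Q: Q = ω₀L/R = 6.016e+04·0.0061/1680 = 0.2184.
Step 5 — 3dB bandwidth: Δω = ω₀/Q = 2.754e+05 rad/s; BW = Δω/(2π) = 4.383e+04 Hz.

(a) f₀ = 9574 Hz  (b) Q = 0.2184  (c) BW = 4.383e+04 Hz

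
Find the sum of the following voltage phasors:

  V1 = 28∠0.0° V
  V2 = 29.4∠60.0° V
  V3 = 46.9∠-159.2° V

Step 1 — Convert each phasor to rectangular form:
  V1 = 28·(cos(0.0°) + j·sin(0.0°)) = 28 V
  V2 = 29.4·(cos(60.0°) + j·sin(60.0°)) = 14.7 + j25.46 V
  V3 = 46.9·(cos(-159.2°) + j·sin(-159.2°)) = -43.84 - j16.65 V
Step 2 — Sum components: V_total = -1.143 + j8.807 V.
Step 3 — Convert to polar: |V_total| = 8.881 V, ∠V_total = 97.4°.

V_total = 8.881∠97.4° V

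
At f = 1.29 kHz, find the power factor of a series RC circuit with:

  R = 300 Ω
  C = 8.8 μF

Step 1 — Angular frequency: ω = 2π·f = 2π·1290 = 8105 rad/s.
Step 2 — Component impedances:
  R: Z = R = 300 Ω
  C: Z = 1/(jωC) = -j/(ω·C) = 0 - j14.02 Ω
Step 3 — Series combination: Z_total = R + C = 300 - j14.02 Ω = 300.3∠-2.7° Ω.
Step 4 — Power factor: PF = cos(φ) = Re(Z)/|Z| = 300/300.33 = 0.9989.
Step 5 — Type: Im(Z) = -14.02 ⇒ leading (phase φ = -2.7°).

PF = 0.9989 (leading, φ = -2.7°)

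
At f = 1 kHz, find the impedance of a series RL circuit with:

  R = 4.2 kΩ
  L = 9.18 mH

Step 1 — Angular frequency: ω = 2π·f = 2π·1000 = 6283 rad/s.
Step 2 — Component impedances:
  R: Z = R = 4200 Ω
  L: Z = jωL = j·6283·0.00918 = 0 + j57.68 Ω
Step 3 — Series combination: Z_total = R + L = 4200 + j57.68 Ω = 4200∠0.8° Ω.

Z = 4200 + j57.68 Ω = 4200∠0.8° Ω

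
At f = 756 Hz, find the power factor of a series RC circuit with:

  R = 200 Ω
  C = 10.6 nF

Step 1 — Angular frequency: ω = 2π·f = 2π·756 = 4750 rad/s.
Step 2 — Component impedances:
  R: Z = R = 200 Ω
  C: Z = 1/(jωC) = -j/(ω·C) = 0 - j1.986e+04 Ω
Step 3 — Series combination: Z_total = R + C = 200 - j1.986e+04 Ω = 1.986e+04∠-89.4° Ω.
Step 4 — Power factor: PF = cos(φ) = Re(Z)/|Z| = 200/1.986e+04 = 0.01007.
Step 5 — Type: Im(Z) = -1.986e+04 ⇒ leading (phase φ = -89.4°).

PF = 0.01007 (leading, φ = -89.4°)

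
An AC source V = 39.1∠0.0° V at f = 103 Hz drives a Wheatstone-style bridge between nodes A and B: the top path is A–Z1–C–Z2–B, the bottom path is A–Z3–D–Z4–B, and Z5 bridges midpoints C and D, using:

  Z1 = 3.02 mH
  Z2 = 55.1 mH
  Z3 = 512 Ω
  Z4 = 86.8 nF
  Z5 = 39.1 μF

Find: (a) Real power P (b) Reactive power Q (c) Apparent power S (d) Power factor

Step 1 — Angular frequency: ω = 2π·f = 2π·103 = 647.2 rad/s.
Step 2 — Component impedances:
  Z1: Z = jωL = j·647.2·0.00302 = 0 + j1.954 Ω
  Z2: Z = jωL = j·647.2·0.0551 = 0 + j35.66 Ω
  Z3: Z = R = 512 Ω
  Z4: Z = 1/(jωC) = -j/(ω·C) = 0 - j1.78e+04 Ω
  Z5: Z = 1/(jωC) = -j/(ω·C) = 0 - j39.52 Ω
Step 3 — Bridge requires nodal analysis (the Z5 bridge couples midpoints C and D, so the two paths cannot be reduced to a simple series/parallel combination). Setting node B to ground and injecting 1 A at node A, the 3-node admittance system at A, C, D solves to V_A = Z_AB = 0.008034 + j37.69 Ω = 37.69∠90.0° Ω.
Step 4 — Source phasor: V = 39.1∠0.0° V = 39.1 V.
Step 5 — Current: I = V / Z = 0.0002212 - j1.038 A = 1.038∠-90.0° A.
Step 6 — Complex power: S = V·I* = 0.008649 + j40.57 VA.
Step 7 — Real power: P = Re(S) = 0.008649 W.
Step 8 — Reactive power: Q = Im(S) = 40.57 VAR.
Step 9 — Apparent power: |S| = 40.57 VA.
Step 10 — Power factor: PF = P/|S| = 0.0002132 (lagging).

(a) P = 0.008649 W  (b) Q = 40.57 VAR  (c) S = 40.57 VA  (d) PF = 0.0002132 (lagging)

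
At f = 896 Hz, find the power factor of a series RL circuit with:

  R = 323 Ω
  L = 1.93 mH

Step 1 — Angular frequency: ω = 2π·f = 2π·896 = 5630 rad/s.
Step 2 — Component impedances:
  R: Z = R = 323 Ω
  L: Z = jωL = j·5630·0.00193 = 0 + j10.87 Ω
Step 3 — Series combination: Z_total = R + L = 323 + j10.87 Ω = 323.2∠1.9° Ω.
Step 4 — Power factor: PF = cos(φ) = Re(Z)/|Z| = 323/323.2 = 0.9994.
Step 5 — Type: Im(Z) = 10.87 ⇒ lagging (phase φ = 1.9°).

PF = 0.9994 (lagging, φ = 1.9°)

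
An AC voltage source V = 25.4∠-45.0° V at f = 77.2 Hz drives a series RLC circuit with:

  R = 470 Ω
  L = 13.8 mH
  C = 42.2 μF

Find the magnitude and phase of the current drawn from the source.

Step 1 — Angular frequency: ω = 2π·f = 2π·77.2 = 485.1 rad/s.
Step 2 — Component impedances:
  R: Z = R = 470 Ω
  L: Z = jωL = j·485.1·0.0138 = 0 + j6.694 Ω
  C: Z = 1/(jωC) = -j/(ω·C) = 0 - j48.85 Ω
Step 3 — Series combination: Z_total = R + L + C = 470 - j42.16 Ω = 471.9∠-5.1° Ω.
Step 4 — Source phasor: V = 25.4∠-45.0° V = 17.96 - j17.96 V.
Step 5 — Ohm's law: I = V / Z_total = (17.96 - j17.96) / (470 - j42.16) = 0.04131 - j0.03451 A.
Step 6 — Convert to polar: |I| = 0.05383 A, ∠I = -39.9°.

I = 0.05383∠-39.9° A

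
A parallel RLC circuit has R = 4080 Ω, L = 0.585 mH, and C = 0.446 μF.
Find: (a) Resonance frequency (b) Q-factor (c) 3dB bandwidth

Step 1 — Resonance: ω₀ = 1/√(LC) = 1/√(0.000585·4.46e-07) = 6.191e+04 rad/s.
Step 2 — f₀ = ω₀/(2π) = 9853 Hz.
Step 3 — Parallel Q: Q = R/(ω₀L) = 4080/(6.191e+04·0.000585) = 112.7.
Step 4 — Bandwidth: Δω = ω₀/Q = 549.5 rad/s; BW = Δω/(2π) = 87.46 Hz.

(a) f₀ = 9853 Hz  (b) Q = 112.7  (c) BW = 87.46 Hz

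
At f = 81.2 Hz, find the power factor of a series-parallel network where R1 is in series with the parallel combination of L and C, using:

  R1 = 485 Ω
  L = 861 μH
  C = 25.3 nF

Step 1 — Angular frequency: ω = 2π·f = 2π·81.2 = 510.2 rad/s.
Step 2 — Component impedances:
  R1: Z = R = 485 Ω
  L: Z = jωL = j·510.2·0.000861 = 0 + j0.4393 Ω
  C: Z = 1/(jωC) = -j/(ω·C) = 0 - j7.747e+04 Ω
Step 3 — Parallel branch: L || C = 1/(1/L + 1/C) = 0 + j0.4393 Ω.
Step 4 — Series with R1: Z_total = R1 + (L || C) = 485 + j0.4393 Ω = 485∠0.1° Ω.
Step 5 — Power factor: PF = cos(φ) = Re(Z)/|Z| = 485/485 = 1.
Step 6 — Type: Im(Z) = 0.4393 ⇒ lagging (phase φ = 0.1°).

PF = 1 (lagging, φ = 0.1°)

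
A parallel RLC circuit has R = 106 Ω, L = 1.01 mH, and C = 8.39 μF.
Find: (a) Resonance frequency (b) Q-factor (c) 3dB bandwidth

Step 1 — Resonance: ω₀ = 1/√(LC) = 1/√(0.00101·8.39e-06) = 1.086e+04 rad/s.
Step 2 — f₀ = ω₀/(2π) = 1729 Hz.
Step 3 — Parallel Q: Q = R/(ω₀L) = 106/(1.086e+04·0.00101) = 9.661.
Step 4 — Bandwidth: Δω = ω₀/Q = 1124 rad/s; BW = Δω/(2π) = 179 Hz.

(a) f₀ = 1729 Hz  (b) Q = 9.661  (c) BW = 179 Hz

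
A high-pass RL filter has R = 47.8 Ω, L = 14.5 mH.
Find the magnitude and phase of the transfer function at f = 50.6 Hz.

Step 1 — Angular frequency: ω = 2π·50.6 = 317.9 rad/s.
Step 2 — Transfer function: H(jω) = jωL/(R + jωL).
Step 3 — Numerator jωL = j·4.61; denominator R + jωL = 47.8 + j4.61.
Step 4 — H = 0.009216 + j0.09555.
Step 5 — Magnitude: |H| = 0.096 (-20.4 dB); phase: φ = 84.5°.

|H| = 0.096 (-20.4 dB), φ = 84.5°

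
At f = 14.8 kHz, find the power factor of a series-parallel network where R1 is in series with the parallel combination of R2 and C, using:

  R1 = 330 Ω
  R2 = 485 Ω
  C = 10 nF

Step 1 — Angular frequency: ω = 2π·f = 2π·1.48e+04 = 9.299e+04 rad/s.
Step 2 — Component impedances:
  R1: Z = R = 330 Ω
  R2: Z = R = 485 Ω
  C: Z = 1/(jωC) = -j/(ω·C) = 0 - j1075 Ω
Step 3 — Parallel branch: R2 || C = 1/(1/R2 + 1/C) = 403 - j181.8 Ω.
Step 4 — Series with R1: Z_total = R1 + (R2 || C) = 733 - j181.8 Ω = 755.2∠-13.9° Ω.
Step 5 — Power factor: PF = cos(φ) = Re(Z)/|Z| = 733/755.2 = 0.9706.
Step 6 — Type: Im(Z) = -181.8 ⇒ leading (phase φ = -13.9°).

PF = 0.9706 (leading, φ = -13.9°)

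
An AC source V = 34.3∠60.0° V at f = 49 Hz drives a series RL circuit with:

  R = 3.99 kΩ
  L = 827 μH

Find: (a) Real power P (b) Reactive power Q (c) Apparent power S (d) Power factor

Step 1 — Angular frequency: ω = 2π·f = 2π·49 = 307.9 rad/s.
Step 2 — Component impedances:
  R: Z = R = 3990 Ω
  L: Z = jωL = j·307.9·0.000827 = 0 + j0.2546 Ω
Step 3 — Series combination: Z_total = R + L = 3990 + j0.2546 Ω = 3990∠0.0° Ω.
Step 4 — Source phasor: V = 34.3∠60.0° V = 17.15 + j29.7 V.
Step 5 — Current: I = V / Z = 0.004299 + j0.007445 A = 0.008596∠60.0° A.
Step 6 — Complex power: S = V·I* = 0.2949 + j1.882e-05 VA.
Step 7 — Real power: P = Re(S) = 0.2949 W.
Step 8 — Reactive power: Q = Im(S) = 1.882e-05 VAR.
Step 9 — Apparent power: |S| = 0.2949 VA.
Step 10 — Power factor: PF = P/|S| = 1 (lagging).

(a) P = 0.2949 W  (b) Q = 1.882e-05 VAR  (c) S = 0.2949 VA  (d) PF = 1 (lagging)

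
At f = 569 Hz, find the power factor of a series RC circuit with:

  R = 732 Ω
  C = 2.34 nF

Step 1 — Angular frequency: ω = 2π·f = 2π·569 = 3575 rad/s.
Step 2 — Component impedances:
  R: Z = R = 732 Ω
  C: Z = 1/(jωC) = -j/(ω·C) = 0 - j1.195e+05 Ω
Step 3 — Series combination: Z_total = R + C = 732 - j1.195e+05 Ω = 1.195e+05∠-89.6° Ω.
Step 4 — Power factor: PF = cos(φ) = Re(Z)/|Z| = 732/119536 = 0.006124.
Step 5 — Type: Im(Z) = -1.195e+05 ⇒ leading (phase φ = -89.6°).

PF = 0.006124 (leading, φ = -89.6°)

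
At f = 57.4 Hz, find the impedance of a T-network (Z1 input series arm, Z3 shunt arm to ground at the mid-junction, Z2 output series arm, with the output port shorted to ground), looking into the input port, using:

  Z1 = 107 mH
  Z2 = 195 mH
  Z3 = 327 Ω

Step 1 — Angular frequency: ω = 2π·f = 2π·57.4 = 360.7 rad/s.
Step 2 — Component impedances:
  Z1: Z = jωL = j·360.7·0.107 = 0 + j38.59 Ω
  Z2: Z = jωL = j·360.7·0.195 = 0 + j70.33 Ω
  Z3: Z = R = 327 Ω
Step 3 — With the output port shorted to ground, the output series arm Z2 runs from the junction to ground; the shunt arm Z3 also runs from the junction to ground. They appear in parallel: Z3 || Z2 = 14.46 + j67.22 Ω.
Step 4 — Series with input arm Z1: Z_in = Z1 + (Z3 || Z2) = 14.46 + j105.8 Ω = 106.8∠82.2° Ω.

Z = 14.46 + j105.8 Ω = 106.8∠82.2° Ω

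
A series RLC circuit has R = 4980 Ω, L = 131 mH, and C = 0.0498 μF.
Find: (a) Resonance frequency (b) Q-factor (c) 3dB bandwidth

Step 1 — Resonance condition Im(Z)=0 gives ω₀ = 1/√(LC).
Step 2 — ω₀ = 1/√(0.131·4.98e-08) = 1.238e+04 rad/s.
Step 3 — f₀ = ω₀/(2π) = 1970 Hz.
Step 4 — Series Q: Q = ω₀L/R = 1.238e+04·0.131/4980 = 0.3257.
Step 5 — 3dB bandwidth: Δω = ω₀/Q = 3.802e+04 rad/s; BW = Δω/(2π) = 6050 Hz.

(a) f₀ = 1970 Hz  (b) Q = 0.3257  (c) BW = 6050 Hz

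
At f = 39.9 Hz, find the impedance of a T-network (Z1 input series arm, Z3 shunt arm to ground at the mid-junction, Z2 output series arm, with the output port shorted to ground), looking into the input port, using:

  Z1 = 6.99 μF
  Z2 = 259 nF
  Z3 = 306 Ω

Step 1 — Angular frequency: ω = 2π·f = 2π·39.9 = 250.7 rad/s.
Step 2 — Component impedances:
  Z1: Z = 1/(jωC) = -j/(ω·C) = 0 - j570.7 Ω
  Z2: Z = 1/(jωC) = -j/(ω·C) = 0 - j1.54e+04 Ω
  Z3: Z = R = 306 Ω
Step 3 — With the output port shorted to ground, the output series arm Z2 runs from the junction to ground; the shunt arm Z3 also runs from the junction to ground. They appear in parallel: Z3 || Z2 = 305.9 - j6.077 Ω.
Step 4 — Series with input arm Z1: Z_in = Z1 + (Z3 || Z2) = 305.9 - j576.7 Ω = 652.8∠-62.1° Ω.

Z = 305.9 - j576.7 Ω = 652.8∠-62.1° Ω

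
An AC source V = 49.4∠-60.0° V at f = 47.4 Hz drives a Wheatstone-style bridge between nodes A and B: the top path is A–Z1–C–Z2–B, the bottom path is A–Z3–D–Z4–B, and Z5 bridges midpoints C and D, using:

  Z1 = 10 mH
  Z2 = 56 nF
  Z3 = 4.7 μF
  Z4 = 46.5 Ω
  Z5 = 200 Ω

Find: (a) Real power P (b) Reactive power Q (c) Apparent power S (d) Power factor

Step 1 — Angular frequency: ω = 2π·f = 2π·47.4 = 297.8 rad/s.
Step 2 — Component impedances:
  Z1: Z = jωL = j·297.8·0.01 = 0 + j2.978 Ω
  Z2: Z = 1/(jωC) = -j/(ω·C) = 0 - j5.996e+04 Ω
  Z3: Z = 1/(jωC) = -j/(ω·C) = 0 - j714.4 Ω
  Z4: Z = R = 46.5 Ω
  Z5: Z = R = 200 Ω
Step 3 — Bridge requires nodal analysis (the Z5 bridge couples midpoints C and D, so the two paths cannot be reduced to a simple series/parallel combination). Setting node B to ground and injecting 1 A at node A, the 3-node admittance system at A, C, D solves to V_A = Z_AB = 233 - j50.41 Ω = 238.4∠-12.2° Ω.
Step 4 — Source phasor: V = 49.4∠-60.0° V = 24.7 - j42.78 V.
Step 5 — Current: I = V / Z = 0.1392 - j0.1535 A = 0.2072∠-47.8° A.
Step 6 — Complex power: S = V·I* = 10.01 - j2.165 VA.
Step 7 — Real power: P = Re(S) = 10.01 W.
Step 8 — Reactive power: Q = Im(S) = -2.165 VAR.
Step 9 — Apparent power: |S| = 10.24 VA.
Step 10 — Power factor: PF = P/|S| = 0.9774 (leading).

(a) P = 10.01 W  (b) Q = -2.165 VAR  (c) S = 10.24 VA  (d) PF = 0.9774 (leading)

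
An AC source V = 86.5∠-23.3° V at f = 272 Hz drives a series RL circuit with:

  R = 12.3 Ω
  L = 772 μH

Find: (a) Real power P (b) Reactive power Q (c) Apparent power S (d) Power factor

Step 1 — Angular frequency: ω = 2π·f = 2π·272 = 1709 rad/s.
Step 2 — Component impedances:
  R: Z = R = 12.3 Ω
  L: Z = jωL = j·1709·0.000772 = 0 + j1.319 Ω
Step 3 — Series combination: Z_total = R + L = 12.3 + j1.319 Ω = 12.37∠6.1° Ω.
Step 4 — Source phasor: V = 86.5∠-23.3° V = 79.45 - j34.21 V.
Step 5 — Current: I = V / Z = 6.091 - j3.435 A = 6.992∠-29.4° A.
Step 6 — Complex power: S = V·I* = 601.4 + j64.51 VA.
Step 7 — Real power: P = Re(S) = 601.4 W.
Step 8 — Reactive power: Q = Im(S) = 64.51 VAR.
Step 9 — Apparent power: |S| = 604.8 VA.
Step 10 — Power factor: PF = P/|S| = 0.9943 (lagging).

(a) P = 601.4 W  (b) Q = 64.51 VAR  (c) S = 604.8 VA  (d) PF = 0.9943 (lagging)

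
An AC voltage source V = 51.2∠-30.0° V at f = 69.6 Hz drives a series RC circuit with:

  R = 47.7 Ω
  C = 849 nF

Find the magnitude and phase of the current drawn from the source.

Step 1 — Angular frequency: ω = 2π·f = 2π·69.6 = 437.3 rad/s.
Step 2 — Component impedances:
  R: Z = R = 47.7 Ω
  C: Z = 1/(jωC) = -j/(ω·C) = 0 - j2693 Ω
Step 3 — Series combination: Z_total = R + C = 47.7 - j2693 Ω = 2694∠-89.0° Ω.
Step 4 — Source phasor: V = 51.2∠-30.0° V = 44.34 - j25.6 V.
Step 5 — Ohm's law: I = V / Z_total = (44.34 - j25.6) / (47.7 - j2693) = 0.009793 + j0.01629 A.
Step 6 — Convert to polar: |I| = 0.01901 A, ∠I = 59.0°.

I = 0.01901∠59.0° A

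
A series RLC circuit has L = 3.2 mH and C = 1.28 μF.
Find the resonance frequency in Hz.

Step 1 — Resonance condition Im(Z)=0 gives ω₀ = 1/√(LC).
Step 2 — ω₀ = 1/√(0.0032·1.28e-06) = 1.562e+04 rad/s.
Step 3 — f₀ = ω₀/(2π) = 2487 Hz.

f₀ = 2487 Hz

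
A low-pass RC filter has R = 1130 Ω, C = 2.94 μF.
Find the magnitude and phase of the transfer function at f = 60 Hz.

Step 1 — Angular frequency: ω = 2π·60 = 377 rad/s.
Step 2 — Transfer function: H(jω) = 1/(1 + jωRC).
Step 3 — Denominator: 1 + jωRC = 1 + j·377·1130·2.94e-06 = 1 + j1.252.
Step 4 — H = 0.3893 - j0.4876.
Step 5 — Magnitude: |H| = 0.624 (-4.1 dB); phase: φ = -51.4°.

|H| = 0.624 (-4.1 dB), φ = -51.4°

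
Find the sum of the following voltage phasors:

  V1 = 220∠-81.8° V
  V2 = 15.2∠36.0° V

Step 1 — Convert each phasor to rectangular form:
  V1 = 220·(cos(-81.8°) + j·sin(-81.8°)) = 31.38 - j217.8 V
  V2 = 15.2·(cos(36.0°) + j·sin(36.0°)) = 12.3 + j8.934 V
Step 2 — Sum components: V_total = 43.68 - j208.8 V.
Step 3 — Convert to polar: |V_total| = 213.3 V, ∠V_total = -78.2°.

V_total = 213.3∠-78.2° V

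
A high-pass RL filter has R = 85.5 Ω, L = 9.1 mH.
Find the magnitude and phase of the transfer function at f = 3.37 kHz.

Step 1 — Angular frequency: ω = 2π·3370 = 2.117e+04 rad/s.
Step 2 — Transfer function: H(jω) = jωL/(R + jωL).
Step 3 — Numerator jωL = j·192.7; denominator R + jωL = 85.5 + j192.7.
Step 4 — H = 0.8355 + j0.3707.
Step 5 — Magnitude: |H| = 0.9141 (-0.8 dB); phase: φ = 23.9°.

|H| = 0.9141 (-0.8 dB), φ = 23.9°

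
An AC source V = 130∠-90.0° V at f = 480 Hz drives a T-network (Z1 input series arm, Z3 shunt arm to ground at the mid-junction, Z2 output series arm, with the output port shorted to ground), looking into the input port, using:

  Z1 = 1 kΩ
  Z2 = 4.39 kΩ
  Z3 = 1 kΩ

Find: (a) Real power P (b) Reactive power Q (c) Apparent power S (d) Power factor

Step 1 — Angular frequency: ω = 2π·f = 2π·480 = 3016 rad/s.
Step 2 — Component impedances:
  Z1: Z = R = 1000 Ω
  Z2: Z = R = 4390 Ω
  Z3: Z = R = 1000 Ω
Step 3 — With the output port shorted to ground, the output series arm Z2 runs from the junction to ground; the shunt arm Z3 also runs from the junction to ground. They appear in parallel: Z3 || Z2 = 814.5 Ω.
Step 4 — Series with input arm Z1: Z_in = Z1 + (Z3 || Z2) = 1814 Ω = 1814∠0.0° Ω.
Step 5 — Source phasor: V = 130∠-90.0° V = 0 - j130 V.
Step 6 — Current: I = V / Z = 0 - j0.07165 A = 0.07165∠-90.0° A.
Step 7 — Complex power: S = V·I* = 9.314 VA.
Step 8 — Real power: P = Re(S) = 9.314 W.
Step 9 — Reactive power: Q = Im(S) = 0 VAR.
Step 10 — Apparent power: |S| = 9.314 VA.
Step 11 — Power factor: PF = P/|S| = 1 (unity).

(a) P = 9.314 W  (b) Q = 0 VAR  (c) S = 9.314 VA  (d) PF = 1 (unity)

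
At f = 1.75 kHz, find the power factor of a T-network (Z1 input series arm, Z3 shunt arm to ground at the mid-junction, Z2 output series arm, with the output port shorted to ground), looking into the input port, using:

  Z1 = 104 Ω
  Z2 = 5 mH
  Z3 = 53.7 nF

Step 1 — Angular frequency: ω = 2π·f = 2π·1750 = 1.1e+04 rad/s.
Step 2 — Component impedances:
  Z1: Z = R = 104 Ω
  Z2: Z = jωL = j·1.1e+04·0.005 = 0 + j54.98 Ω
  Z3: Z = 1/(jωC) = -j/(ω·C) = 0 - j1694 Ω
Step 3 — With the output port shorted to ground, the output series arm Z2 runs from the junction to ground; the shunt arm Z3 also runs from the junction to ground. They appear in parallel: Z3 || Z2 = 0 + j56.82 Ω.
Step 4 — Series with input arm Z1: Z_in = Z1 + (Z3 || Z2) = 104 + j56.82 Ω = 118.5∠28.7° Ω.
Step 5 — Power factor: PF = cos(φ) = Re(Z)/|Z| = 104/118.5 = 0.8776.
Step 6 — Type: Im(Z) = 56.82 ⇒ lagging (phase φ = 28.7°).

PF = 0.8776 (lagging, φ = 28.7°)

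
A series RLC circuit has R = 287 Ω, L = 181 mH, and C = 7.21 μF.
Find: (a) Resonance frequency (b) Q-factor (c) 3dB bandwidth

Step 1 — Resonance condition Im(Z)=0 gives ω₀ = 1/√(LC).
Step 2 — ω₀ = 1/√(0.181·7.21e-06) = 875.4 rad/s.
Step 3 — f₀ = ω₀/(2π) = 139.3 Hz.
Step 4 — Series Q: Q = ω₀L/R = 875.4·0.181/287 = 0.5521.
Step 5 — 3dB bandwidth: Δω = ω₀/Q = 1586 rad/s; BW = Δω/(2π) = 252.4 Hz.

(a) f₀ = 139.3 Hz  (b) Q = 0.5521  (c) BW = 252.4 Hz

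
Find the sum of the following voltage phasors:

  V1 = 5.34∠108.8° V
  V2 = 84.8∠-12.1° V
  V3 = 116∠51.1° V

Step 1 — Convert each phasor to rectangular form:
  V1 = 5.34·(cos(108.8°) + j·sin(108.8°)) = -1.721 + j5.055 V
  V2 = 84.8·(cos(-12.1°) + j·sin(-12.1°)) = 82.92 - j17.78 V
  V3 = 116·(cos(51.1°) + j·sin(51.1°)) = 72.84 + j90.28 V
Step 2 — Sum components: V_total = 154 + j77.56 V.
Step 3 — Convert to polar: |V_total| = 172.5 V, ∠V_total = 26.7°.

V_total = 172.5∠26.7° V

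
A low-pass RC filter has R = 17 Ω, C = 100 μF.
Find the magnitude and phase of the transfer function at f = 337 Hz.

Step 1 — Angular frequency: ω = 2π·337 = 2117 rad/s.
Step 2 — Transfer function: H(jω) = 1/(1 + jωRC).
Step 3 — Denominator: 1 + jωRC = 1 + j·2117·17·0.0001 = 1 + j3.6.
Step 4 — H = 0.07165 - j0.2579.
Step 5 — Magnitude: |H| = 0.2677 (-11.4 dB); phase: φ = -74.5°.

|H| = 0.2677 (-11.4 dB), φ = -74.5°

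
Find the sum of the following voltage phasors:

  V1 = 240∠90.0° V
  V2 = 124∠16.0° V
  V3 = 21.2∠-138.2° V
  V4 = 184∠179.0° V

Step 1 — Convert each phasor to rectangular form:
  V1 = 240·(cos(90.0°) + j·sin(90.0°)) = 0 + j240 V
  V2 = 124·(cos(16.0°) + j·sin(16.0°)) = 119.2 + j34.18 V
  V3 = 21.2·(cos(-138.2°) + j·sin(-138.2°)) = -15.8 - j14.13 V
  V4 = 184·(cos(179.0°) + j·sin(179.0°)) = -184 + j3.211 V
Step 2 — Sum components: V_total = -80.58 + j263.3 V.
Step 3 — Convert to polar: |V_total| = 275.3 V, ∠V_total = 107.0°.

V_total = 275.3∠107.0° V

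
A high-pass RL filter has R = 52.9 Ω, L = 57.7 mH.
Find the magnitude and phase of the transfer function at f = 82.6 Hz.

Step 1 — Angular frequency: ω = 2π·82.6 = 519 rad/s.
Step 2 — Transfer function: H(jω) = jωL/(R + jωL).
Step 3 — Numerator jωL = j·29.95; denominator R + jωL = 52.9 + j29.95.
Step 4 — H = 0.2427 + j0.4287.
Step 5 — Magnitude: |H| = 0.4926 (-6.1 dB); phase: φ = 60.5°.

|H| = 0.4926 (-6.1 dB), φ = 60.5°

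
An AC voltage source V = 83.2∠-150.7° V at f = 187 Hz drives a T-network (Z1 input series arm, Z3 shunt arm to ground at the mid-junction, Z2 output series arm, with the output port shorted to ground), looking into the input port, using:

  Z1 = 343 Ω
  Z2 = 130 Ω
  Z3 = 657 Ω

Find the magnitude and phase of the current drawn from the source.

Step 1 — Angular frequency: ω = 2π·f = 2π·187 = 1175 rad/s.
Step 2 — Component impedances:
  Z1: Z = R = 343 Ω
  Z2: Z = R = 130 Ω
  Z3: Z = R = 657 Ω
Step 3 — With the output port shorted to ground, the output series arm Z2 runs from the junction to ground; the shunt arm Z3 also runs from the junction to ground. They appear in parallel: Z3 || Z2 = 108.5 Ω.
Step 4 — Series with input arm Z1: Z_in = Z1 + (Z3 || Z2) = 451.5 Ω = 451.5∠0.0° Ω.
Step 5 — Source phasor: V = 83.2∠-150.7° V = -72.56 - j40.72 V.
Step 6 — Ohm's law: I = V / Z_total = (-72.56 - j40.72) / (451.5) = -0.1607 - j0.09018 A.
Step 7 — Convert to polar: |I| = 0.1843 A, ∠I = -150.7°.

I = 0.1843∠-150.7° A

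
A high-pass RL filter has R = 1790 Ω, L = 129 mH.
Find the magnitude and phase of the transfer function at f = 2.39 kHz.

Step 1 — Angular frequency: ω = 2π·2390 = 1.502e+04 rad/s.
Step 2 — Transfer function: H(jω) = jωL/(R + jωL).
Step 3 — Numerator jωL = j·1937; denominator R + jωL = 1790 + j1937.
Step 4 — H = 0.5394 + j0.4984.
Step 5 — Magnitude: |H| = 0.7345 (-2.7 dB); phase: φ = 42.7°.

|H| = 0.7345 (-2.7 dB), φ = 42.7°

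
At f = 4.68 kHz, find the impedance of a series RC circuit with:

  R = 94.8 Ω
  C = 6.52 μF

Step 1 — Angular frequency: ω = 2π·f = 2π·4680 = 2.941e+04 rad/s.
Step 2 — Component impedances:
  R: Z = R = 94.8 Ω
  C: Z = 1/(jωC) = -j/(ω·C) = 0 - j5.216 Ω
Step 3 — Series combination: Z_total = R + C = 94.8 - j5.216 Ω = 94.94∠-3.1° Ω.

Z = 94.8 - j5.216 Ω = 94.94∠-3.1° Ω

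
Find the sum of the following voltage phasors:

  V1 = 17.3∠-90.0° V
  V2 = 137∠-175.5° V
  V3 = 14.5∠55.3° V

Step 1 — Convert each phasor to rectangular form:
  V1 = 17.3·(cos(-90.0°) + j·sin(-90.0°)) = 0 - j17.3 V
  V2 = 137·(cos(-175.5°) + j·sin(-175.5°)) = -136.6 - j10.75 V
  V3 = 14.5·(cos(55.3°) + j·sin(55.3°)) = 8.255 + j11.92 V
Step 2 — Sum components: V_total = -128.3 - j16.13 V.
Step 3 — Convert to polar: |V_total| = 129.3 V, ∠V_total = -172.8°.

V_total = 129.3∠-172.8° V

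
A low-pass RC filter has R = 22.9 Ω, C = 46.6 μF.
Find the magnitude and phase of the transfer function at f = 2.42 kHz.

Step 1 — Angular frequency: ω = 2π·2420 = 1.521e+04 rad/s.
Step 2 — Transfer function: H(jω) = 1/(1 + jωRC).
Step 3 — Denominator: 1 + jωRC = 1 + j·1.521e+04·22.9·4.66e-05 = 1 + j16.23.
Step 4 — H = 0.003784 - j0.0614.
Step 5 — Magnitude: |H| = 0.06151 (-24.2 dB); phase: φ = -86.5°.

|H| = 0.06151 (-24.2 dB), φ = -86.5°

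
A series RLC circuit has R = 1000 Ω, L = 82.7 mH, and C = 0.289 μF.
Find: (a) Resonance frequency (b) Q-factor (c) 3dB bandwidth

Step 1 — Resonance: ω₀ = 1/√(LC) = 1/√(0.0827·2.89e-07) = 6468 rad/s.
Step 2 — f₀ = ω₀/(2π) = 1029 Hz.
Step 3 — Series Q: Q = ω₀L/R = 6468·0.0827/1000 = 0.5349.
Step 4 — Bandwidth: Δω = ω₀/Q = 1.209e+04 rad/s; BW = Δω/(2π) = 1924 Hz.

(a) f₀ = 1029 Hz  (b) Q = 0.5349  (c) BW = 1924 Hz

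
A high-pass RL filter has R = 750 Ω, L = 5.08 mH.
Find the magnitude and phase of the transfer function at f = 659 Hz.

Step 1 — Angular frequency: ω = 2π·659 = 4141 rad/s.
Step 2 — Transfer function: H(jω) = jωL/(R + jωL).
Step 3 — Numerator jωL = j·21.03; denominator R + jωL = 750 + j21.03.
Step 4 — H = 0.0007859 + j0.02802.
Step 5 — Magnitude: |H| = 0.02803 (-31.0 dB); phase: φ = 88.4°.

|H| = 0.02803 (-31.0 dB), φ = 88.4°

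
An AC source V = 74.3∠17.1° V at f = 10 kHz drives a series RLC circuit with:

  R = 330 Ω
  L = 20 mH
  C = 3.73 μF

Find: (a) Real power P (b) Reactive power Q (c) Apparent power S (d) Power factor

Step 1 — Angular frequency: ω = 2π·f = 2π·1e+04 = 6.283e+04 rad/s.
Step 2 — Component impedances:
  R: Z = R = 330 Ω
  L: Z = jωL = j·6.283e+04·0.02 = 0 + j1257 Ω
  C: Z = 1/(jωC) = -j/(ω·C) = 0 - j4.267 Ω
Step 3 — Series combination: Z_total = R + L + C = 330 + j1252 Ω = 1295∠75.2° Ω.
Step 4 — Source phasor: V = 74.3∠17.1° V = 71.02 + j21.85 V.
Step 5 — Current: I = V / Z = 0.03028 - j0.04873 A = 0.05737∠-58.1° A.
Step 6 — Complex power: S = V·I* = 1.086 + j4.122 VA.
Step 7 — Real power: P = Re(S) = 1.086 W.
Step 8 — Reactive power: Q = Im(S) = 4.122 VAR.
Step 9 — Apparent power: |S| = 4.263 VA.
Step 10 — Power factor: PF = P/|S| = 0.2548 (lagging).

(a) P = 1.086 W  (b) Q = 4.122 VAR  (c) S = 4.263 VA  (d) PF = 0.2548 (lagging)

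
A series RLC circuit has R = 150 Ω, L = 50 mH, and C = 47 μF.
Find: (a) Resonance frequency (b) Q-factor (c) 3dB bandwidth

Step 1 — Resonance condition Im(Z)=0 gives ω₀ = 1/√(LC).
Step 2 — ω₀ = 1/√(0.05·4.7e-05) = 652.3 rad/s.
Step 3 — f₀ = ω₀/(2π) = 103.8 Hz.
Step 4 — Series Q: Q = ω₀L/R = 652.3·0.05/150 = 0.2174.
Step 5 — 3dB bandwidth: Δω = ω₀/Q = 3000 rad/s; BW = Δω/(2π) = 477.5 Hz.

(a) f₀ = 103.8 Hz  (b) Q = 0.2174  (c) BW = 477.5 Hz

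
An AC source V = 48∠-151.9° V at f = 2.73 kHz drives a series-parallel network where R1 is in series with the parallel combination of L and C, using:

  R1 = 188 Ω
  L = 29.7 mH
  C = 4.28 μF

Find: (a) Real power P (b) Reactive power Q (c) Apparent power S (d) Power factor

Step 1 — Angular frequency: ω = 2π·f = 2π·2730 = 1.715e+04 rad/s.
Step 2 — Component impedances:
  R1: Z = R = 188 Ω
  L: Z = jωL = j·1.715e+04·0.0297 = 0 + j509.4 Ω
  C: Z = 1/(jωC) = -j/(ω·C) = 0 - j13.62 Ω
Step 3 — Parallel branch: L || C = 1/(1/L + 1/C) = 0 - j14 Ω.
Step 4 — Series with R1: Z_total = R1 + (L || C) = 188 - j14 Ω = 188.5∠-4.3° Ω.
Step 5 — Source phasor: V = 48∠-151.9° V = -42.34 - j22.61 V.
Step 6 — Current: I = V / Z = -0.2151 - j0.1363 A = 0.2546∠-147.6° A.
Step 7 — Complex power: S = V·I* = 12.19 - j0.9073 VA.
Step 8 — Real power: P = Re(S) = 12.19 W.
Step 9 — Reactive power: Q = Im(S) = -0.9073 VAR.
Step 10 — Apparent power: |S| = 12.22 VA.
Step 11 — Power factor: PF = P/|S| = 0.9972 (leading).

(a) P = 12.19 W  (b) Q = -0.9073 VAR  (c) S = 12.22 VA  (d) PF = 0.9972 (leading)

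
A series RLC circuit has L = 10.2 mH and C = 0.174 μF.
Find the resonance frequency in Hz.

Step 1 — Resonance condition Im(Z)=0 gives ω₀ = 1/√(LC).
Step 2 — ω₀ = 1/√(0.0102·1.74e-07) = 2.374e+04 rad/s.
Step 3 — f₀ = ω₀/(2π) = 3778 Hz.

f₀ = 3778 Hz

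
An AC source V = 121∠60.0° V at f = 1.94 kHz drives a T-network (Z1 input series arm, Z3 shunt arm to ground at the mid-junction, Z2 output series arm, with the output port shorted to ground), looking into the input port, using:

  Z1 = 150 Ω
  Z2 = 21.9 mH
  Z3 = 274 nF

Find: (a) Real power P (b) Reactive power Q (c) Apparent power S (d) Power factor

Step 1 — Angular frequency: ω = 2π·f = 2π·1940 = 1.219e+04 rad/s.
Step 2 — Component impedances:
  Z1: Z = R = 150 Ω
  Z2: Z = jωL = j·1.219e+04·0.0219 = 0 + j266.9 Ω
  Z3: Z = 1/(jωC) = -j/(ω·C) = 0 - j299.4 Ω
Step 3 — With the output port shorted to ground, the output series arm Z2 runs from the junction to ground; the shunt arm Z3 also runs from the junction to ground. They appear in parallel: Z3 || Z2 = 0 + j2462 Ω.
Step 4 — Series with input arm Z1: Z_in = Z1 + (Z3 || Z2) = 150 + j2462 Ω = 2467∠86.5° Ω.
Step 5 — Source phasor: V = 121∠60.0° V = 60.5 + j104.8 V.
Step 6 — Current: I = V / Z = 0.0439 - j0.0219 A = 0.04906∠-26.5° A.
Step 7 — Complex power: S = V·I* = 0.361 + j5.925 VA.
Step 8 — Real power: P = Re(S) = 0.361 W.
Step 9 — Reactive power: Q = Im(S) = 5.925 VAR.
Step 10 — Apparent power: |S| = 5.936 VA.
Step 11 — Power factor: PF = P/|S| = 0.06081 (lagging).

(a) P = 0.361 W  (b) Q = 5.925 VAR  (c) S = 5.936 VA  (d) PF = 0.06081 (lagging)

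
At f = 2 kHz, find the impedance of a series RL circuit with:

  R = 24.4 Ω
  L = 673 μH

Step 1 — Angular frequency: ω = 2π·f = 2π·2000 = 1.257e+04 rad/s.
Step 2 — Component impedances:
  R: Z = R = 24.4 Ω
  L: Z = jωL = j·1.257e+04·0.000673 = 0 + j8.457 Ω
Step 3 — Series combination: Z_total = R + L = 24.4 + j8.457 Ω = 25.82∠19.1° Ω.

Z = 24.4 + j8.457 Ω = 25.82∠19.1° Ω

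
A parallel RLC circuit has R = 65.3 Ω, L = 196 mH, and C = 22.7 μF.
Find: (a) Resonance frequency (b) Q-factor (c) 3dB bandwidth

Step 1 — Resonance: ω₀ = 1/√(LC) = 1/√(0.196·2.27e-05) = 474.1 rad/s.
Step 2 — f₀ = ω₀/(2π) = 75.45 Hz.
Step 3 — Parallel Q: Q = R/(ω₀L) = 65.3/(474.1·0.196) = 0.7027.
Step 4 — Bandwidth: Δω = ω₀/Q = 674.6 rad/s; BW = Δω/(2π) = 107.4 Hz.

(a) f₀ = 75.45 Hz  (b) Q = 0.7027  (c) BW = 107.4 Hz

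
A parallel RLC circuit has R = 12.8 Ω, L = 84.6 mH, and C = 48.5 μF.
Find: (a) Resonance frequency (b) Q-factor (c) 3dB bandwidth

Step 1 — Resonance: ω₀ = 1/√(LC) = 1/√(0.0846·4.85e-05) = 493.7 rad/s.
Step 2 — f₀ = ω₀/(2π) = 78.57 Hz.
Step 3 — Parallel Q: Q = R/(ω₀L) = 12.8/(493.7·0.0846) = 0.3065.
Step 4 — Bandwidth: Δω = ω₀/Q = 1611 rad/s; BW = Δω/(2π) = 256.4 Hz.

(a) f₀ = 78.57 Hz  (b) Q = 0.3065  (c) BW = 256.4 Hz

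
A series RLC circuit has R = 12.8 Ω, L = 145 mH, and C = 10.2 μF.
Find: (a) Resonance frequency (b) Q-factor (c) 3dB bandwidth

Step 1 — Resonance: ω₀ = 1/√(LC) = 1/√(0.145·1.02e-05) = 822.3 rad/s.
Step 2 — f₀ = ω₀/(2π) = 130.9 Hz.
Step 3 — Series Q: Q = ω₀L/R = 822.3·0.145/12.8 = 9.315.
Step 4 — Bandwidth: Δω = ω₀/Q = 88.28 rad/s; BW = Δω/(2π) = 14.05 Hz.

(a) f₀ = 130.9 Hz  (b) Q = 9.315  (c) BW = 14.05 Hz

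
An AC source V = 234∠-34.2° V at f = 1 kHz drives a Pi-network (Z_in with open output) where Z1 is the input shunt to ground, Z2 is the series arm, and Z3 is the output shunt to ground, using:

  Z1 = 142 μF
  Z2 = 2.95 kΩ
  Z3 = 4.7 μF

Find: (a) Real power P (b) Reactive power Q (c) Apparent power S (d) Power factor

Step 1 — Angular frequency: ω = 2π·f = 2π·1000 = 6283 rad/s.
Step 2 — Component impedances:
  Z1: Z = 1/(jωC) = -j/(ω·C) = 0 - j1.121 Ω
  Z2: Z = R = 2950 Ω
  Z3: Z = 1/(jωC) = -j/(ω·C) = 0 - j33.86 Ω
Step 3 — With open output, the series arm Z2 and the output shunt Z3 appear in series to ground: Z2 + Z3 = 2950 - j33.86 Ω.
Step 4 — Parallel with input shunt Z1: Z_in = Z1 || (Z2 + Z3) = 0.0004258 - j1.121 Ω = 1.121∠-90.0° Ω.
Step 5 — Source phasor: V = 234∠-34.2° V = 193.5 - j131.5 V.
Step 6 — Current: I = V / Z = 117.4 + j172.6 A = 208.8∠55.8° A.
Step 7 — Complex power: S = V·I* = 18.56 - j4.885e+04 VA.
Step 8 — Real power: P = Re(S) = 18.56 W.
Step 9 — Reactive power: Q = Im(S) = -4.885e+04 VAR.
Step 10 — Apparent power: |S| = 4.885e+04 VA.
Step 11 — Power factor: PF = P/|S| = 0.0003799 (leading).

(a) P = 18.56 W  (b) Q = -4.885e+04 VAR  (c) S = 4.885e+04 VA  (d) PF = 0.0003799 (leading)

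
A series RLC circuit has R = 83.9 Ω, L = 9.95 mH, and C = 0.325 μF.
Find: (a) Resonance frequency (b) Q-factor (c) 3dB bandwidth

Step 1 — Resonance: ω₀ = 1/√(LC) = 1/√(0.00995·3.25e-07) = 1.759e+04 rad/s.
Step 2 — f₀ = ω₀/(2π) = 2799 Hz.
Step 3 — Series Q: Q = ω₀L/R = 1.759e+04·0.00995/83.9 = 2.085.
Step 4 — Bandwidth: Δω = ω₀/Q = 8432 rad/s; BW = Δω/(2π) = 1342 Hz.

(a) f₀ = 2799 Hz  (b) Q = 2.085  (c) BW = 1342 Hz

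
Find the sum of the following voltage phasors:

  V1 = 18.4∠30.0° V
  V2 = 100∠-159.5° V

Step 1 — Convert each phasor to rectangular form:
  V1 = 18.4·(cos(30.0°) + j·sin(30.0°)) = 15.93 + j9.2 V
  V2 = 100·(cos(-159.5°) + j·sin(-159.5°)) = -93.67 - j35.02 V
Step 2 — Sum components: V_total = -77.73 - j25.82 V.
Step 3 — Convert to polar: |V_total| = 81.91 V, ∠V_total = -161.6°.

V_total = 81.91∠-161.6° V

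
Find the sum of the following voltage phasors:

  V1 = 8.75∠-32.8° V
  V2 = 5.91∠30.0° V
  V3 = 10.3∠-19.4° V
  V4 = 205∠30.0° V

Step 1 — Convert each phasor to rectangular form:
  V1 = 8.75·(cos(-32.8°) + j·sin(-32.8°)) = 7.355 - j4.74 V
  V2 = 5.91·(cos(30.0°) + j·sin(30.0°)) = 5.118 + j2.955 V
  V3 = 10.3·(cos(-19.4°) + j·sin(-19.4°)) = 9.715 - j3.421 V
  V4 = 205·(cos(30.0°) + j·sin(30.0°)) = 177.5 + j102.5 V
Step 2 — Sum components: V_total = 199.7 + j97.29 V.
Step 3 — Convert to polar: |V_total| = 222.2 V, ∠V_total = 26.0°.

V_total = 222.2∠26.0° V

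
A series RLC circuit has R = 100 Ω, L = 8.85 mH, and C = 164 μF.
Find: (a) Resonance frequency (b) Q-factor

Step 1 — Resonance condition Im(Z)=0 gives ω₀ = 1/√(LC).
Step 2 — ω₀ = 1/√(0.00885·0.000164) = 830.1 rad/s.
Step 3 — f₀ = ω₀/(2π) = 132.1 Hz.
Step 4 — Series Q: Q = ω₀L/R = 830.1·0.00885/100 = 0.07346.

(a) f₀ = 132.1 Hz  (b) Q = 0.07346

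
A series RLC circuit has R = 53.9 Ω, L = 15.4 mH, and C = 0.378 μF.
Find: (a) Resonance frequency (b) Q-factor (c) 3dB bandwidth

Step 1 — Resonance condition Im(Z)=0 gives ω₀ = 1/√(LC).
Step 2 — ω₀ = 1/√(0.0154·3.78e-07) = 1.311e+04 rad/s.
Step 3 — f₀ = ω₀/(2π) = 2086 Hz.
Step 4 — Series Q: Q = ω₀L/R = 1.311e+04·0.0154/53.9 = 3.745.
Step 5 — 3dB bandwidth: Δω = ω₀/Q = 3500 rad/s; BW = Δω/(2π) = 557 Hz.

(a) f₀ = 2086 Hz  (b) Q = 3.745  (c) BW = 557 Hz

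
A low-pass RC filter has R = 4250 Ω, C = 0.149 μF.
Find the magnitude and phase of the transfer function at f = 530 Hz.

Step 1 — Angular frequency: ω = 2π·530 = 3330 rad/s.
Step 2 — Transfer function: H(jω) = 1/(1 + jωRC).
Step 3 — Denominator: 1 + jωRC = 1 + j·3330·4250·1.49e-07 = 1 + j2.109.
Step 4 — H = 0.1836 - j0.3871.
Step 5 — Magnitude: |H| = 0.4285 (-7.4 dB); phase: φ = -64.6°.

|H| = 0.4285 (-7.4 dB), φ = -64.6°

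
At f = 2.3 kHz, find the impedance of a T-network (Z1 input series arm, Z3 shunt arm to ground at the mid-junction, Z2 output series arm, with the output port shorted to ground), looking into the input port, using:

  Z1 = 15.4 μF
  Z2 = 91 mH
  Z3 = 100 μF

Step 1 — Angular frequency: ω = 2π·f = 2π·2300 = 1.445e+04 rad/s.
Step 2 — Component impedances:
  Z1: Z = 1/(jωC) = -j/(ω·C) = 0 - j4.493 Ω
  Z2: Z = jωL = j·1.445e+04·0.091 = 0 + j1315 Ω
  Z3: Z = 1/(jωC) = -j/(ω·C) = 0 - j0.692 Ω
Step 3 — With the output port shorted to ground, the output series arm Z2 runs from the junction to ground; the shunt arm Z3 also runs from the junction to ground. They appear in parallel: Z3 || Z2 = 0 - j0.6923 Ω.
Step 4 — Series with input arm Z1: Z_in = Z1 + (Z3 || Z2) = 0 - j5.186 Ω = 5.186∠-90.0° Ω.

Z = 0 - j5.186 Ω = 5.186∠-90.0° Ω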